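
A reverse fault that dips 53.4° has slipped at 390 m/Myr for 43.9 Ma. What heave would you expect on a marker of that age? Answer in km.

10.2 km

dip-slip = rate × time = 390 m/Myr × 43.9 Ma = 17120 m
heave = dip-slip × cos(dip) = 17120 × cos(53.4°) = 10200 m = 10.2 km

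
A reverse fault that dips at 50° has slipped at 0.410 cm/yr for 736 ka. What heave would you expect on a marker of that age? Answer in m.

1940 m

dip-slip = rate × time = 0.410 cm/yr × 736 ka = 3018 m
heave = dip-slip × cos(dip) = 3018 × cos(50°) = 1940 m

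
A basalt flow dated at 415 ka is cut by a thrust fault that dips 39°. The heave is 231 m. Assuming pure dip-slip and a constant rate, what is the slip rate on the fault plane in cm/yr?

0.0716 cm/yr

dip-slip = heave / cos(dip) = 231 m / cos(39°) = 297.2 m
rate = 297.2 m / 415 ka = 0.000716 m/yr = 0.0716 cm/yr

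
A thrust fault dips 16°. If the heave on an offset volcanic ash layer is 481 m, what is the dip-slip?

500 m

dip-slip = heave / cos(dip) = 481 / cos(16°) = 500 m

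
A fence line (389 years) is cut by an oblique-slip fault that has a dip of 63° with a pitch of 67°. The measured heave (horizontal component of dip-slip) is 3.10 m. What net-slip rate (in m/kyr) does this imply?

dip-slip = heave / cos(dip) = 3.10 / cos(63°) = 6.828 m
net slip = dip-slip / sin(rake) = 6.828 / sin(67°) = 7.418 m
rate = 7.418 m / 389 years = 0.0191 m/yr = 19.1 m/kyr

19.1 m/kyr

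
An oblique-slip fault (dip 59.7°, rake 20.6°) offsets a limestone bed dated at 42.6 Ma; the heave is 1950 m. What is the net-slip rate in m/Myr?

dip-slip = heave / cos(dip) = 1950 / cos(59.7°) = 3865 m
net slip = dip-slip / sin(rake) = 3865 / sin(20.6°) = 10990 m
rate = 10990 m / 42.6 Ma = 0.000258 m/yr = 258 m/Myr

258 m/Myr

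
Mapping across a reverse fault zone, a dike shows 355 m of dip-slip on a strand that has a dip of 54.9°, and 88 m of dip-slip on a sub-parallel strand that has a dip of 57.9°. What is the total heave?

251 m

heave_A = 355 × cos(54.9°) = 204.1 m
heave_B = 88 × cos(57.9°) = 46.76 m
total = 204.1 + 46.76 = 251 m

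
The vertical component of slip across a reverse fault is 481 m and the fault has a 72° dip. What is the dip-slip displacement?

dip-slip = throw / sin(dip) = 481 / sin(72°) = 506 m

506 m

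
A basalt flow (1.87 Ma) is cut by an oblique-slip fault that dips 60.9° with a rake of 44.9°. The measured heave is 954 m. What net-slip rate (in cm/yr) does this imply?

0.149 cm/yr

dip-slip = heave / cos(dip) = 954 / cos(60.9°) = 1962 m
net slip = dip-slip / sin(rake) = 1962 / sin(44.9°) = 2779 m
rate = 2779 m / 1.87 Ma = 0.00149 m/yr = 0.149 cm/yr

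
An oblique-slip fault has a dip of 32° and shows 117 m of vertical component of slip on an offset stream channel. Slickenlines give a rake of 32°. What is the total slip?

417 m

dip-slip = throw / sin(dip) = 117 / sin(32°) = 220.8 m
net slip = dip-slip / sin(rake) = 220.8 / sin(32°) = 417 m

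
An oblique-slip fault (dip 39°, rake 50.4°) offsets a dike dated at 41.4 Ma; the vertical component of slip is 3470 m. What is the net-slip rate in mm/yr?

dip-slip = throw / sin(dip) = 3470 / sin(39°) = 5514 m
net slip = dip-slip / sin(rake) = 5514 / sin(50.4°) = 7156 m
rate = 7156 m / 41.4 Ma = 0.000173 m/yr = 0.173 mm/yr

0.173 mm/yr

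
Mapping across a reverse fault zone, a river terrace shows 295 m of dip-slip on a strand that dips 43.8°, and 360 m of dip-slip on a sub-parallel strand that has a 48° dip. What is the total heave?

heave_A = 295 × cos(43.8°) = 212.9 m
heave_B = 360 × cos(48°) = 240.9 m
total = 212.9 + 240.9 = 454 m

454 m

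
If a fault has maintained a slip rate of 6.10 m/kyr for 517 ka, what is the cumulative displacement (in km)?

slip = rate × time = 6.10 m/kyr × 517 ka = 3150 m = 3.15 km

3.15 km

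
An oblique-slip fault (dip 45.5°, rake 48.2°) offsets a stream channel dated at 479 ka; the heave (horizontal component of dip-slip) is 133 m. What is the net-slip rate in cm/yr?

0.0531 cm/yr

dip-slip = heave / cos(dip) = 133 / cos(45.5°) = 189.8 m
net slip = dip-slip / sin(rake) = 189.8 / sin(48.2°) = 254.5 m
rate = 254.5 m / 479 ka = 0.000531 m/yr = 0.0531 cm/yr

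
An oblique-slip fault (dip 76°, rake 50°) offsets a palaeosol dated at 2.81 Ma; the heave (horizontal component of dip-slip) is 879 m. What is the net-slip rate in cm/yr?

dip-slip = heave / cos(dip) = 879 / cos(76°) = 3633 m
net slip = dip-slip / sin(rake) = 3633 / sin(50°) = 4743 m
rate = 4743 m / 2.81 Ma = 0.00169 m/yr = 0.169 cm/yr

0.169 cm/yr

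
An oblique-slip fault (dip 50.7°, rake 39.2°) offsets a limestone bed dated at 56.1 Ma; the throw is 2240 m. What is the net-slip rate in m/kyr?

0.0816 m/kyr

dip-slip = throw / sin(dip) = 2240 / sin(50.7°) = 2895 m
net slip = dip-slip / sin(rake) = 2895 / sin(39.2°) = 4580 m
rate = 4580 m / 56.1 Ma = 0.0000816 m/yr = 0.0816 m/kyr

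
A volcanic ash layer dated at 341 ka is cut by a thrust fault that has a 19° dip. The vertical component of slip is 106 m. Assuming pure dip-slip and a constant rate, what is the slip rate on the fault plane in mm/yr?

0.955 mm/yr

dip-slip = throw / sin(dip) = 106 m / sin(19°) = 325.6 m
rate = 325.6 m / 341 ka = 0.000955 m/yr = 0.955 mm/yr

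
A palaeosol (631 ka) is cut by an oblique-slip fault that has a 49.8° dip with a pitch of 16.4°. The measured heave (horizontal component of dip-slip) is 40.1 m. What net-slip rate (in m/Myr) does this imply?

dip-slip = heave / cos(dip) = 40.1 / cos(49.8°) = 62.13 m
net slip = dip-slip / sin(rake) = 62.13 / sin(16.4°) = 220 m
rate = 220 m / 631 ka = 0.000349 m/yr = 349 m/Myr

349 m/Myr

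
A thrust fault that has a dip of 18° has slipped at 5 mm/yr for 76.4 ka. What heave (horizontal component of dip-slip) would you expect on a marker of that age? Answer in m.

dip-slip = rate × time = 5 mm/yr × 76.4 ka = 382 m
heave = dip-slip × cos(dip) = 382 × cos(18°) = 363 m

363 m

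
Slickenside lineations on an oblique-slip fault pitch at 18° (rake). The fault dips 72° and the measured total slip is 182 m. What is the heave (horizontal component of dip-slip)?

dip-slip = net slip × sin(rake) = 182 m × sin(18°) = 56.24 m
heave = dip-slip × cos(dip) = 56.24 × cos(72°) = 17.4 m

17.4 m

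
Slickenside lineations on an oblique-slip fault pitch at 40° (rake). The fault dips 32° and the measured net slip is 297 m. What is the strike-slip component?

228 m

strike-slip = net slip × cos(rake) = 297 m × cos(40°) = 228 m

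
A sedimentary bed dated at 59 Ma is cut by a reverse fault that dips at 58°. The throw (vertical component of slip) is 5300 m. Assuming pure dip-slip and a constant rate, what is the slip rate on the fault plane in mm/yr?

dip-slip = throw / sin(dip) = 5300 m / sin(58°) = 6250 m
rate = 6250 m / 59 Ma = 0.000106 m/yr = 0.106 mm/yr

0.106 mm/yr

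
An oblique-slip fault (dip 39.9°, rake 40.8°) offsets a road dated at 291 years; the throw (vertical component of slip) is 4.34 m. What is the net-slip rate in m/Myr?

dip-slip = throw / sin(dip) = 4.34 / sin(39.9°) = 6.766 m
net slip = dip-slip / sin(rake) = 6.766 / sin(40.8°) = 10.35 m
rate = 10.35 m / 291 years = 0.0356 m/yr = 35600 m/Myr

35600 m/Myr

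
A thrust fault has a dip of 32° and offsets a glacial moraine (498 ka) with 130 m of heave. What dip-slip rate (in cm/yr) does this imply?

dip-slip = heave / cos(dip) = 130 m / cos(32°) = 153.3 m
rate = 153.3 m / 498 ka = 0.000308 m/yr = 0.0308 cm/yr

0.0308 cm/yr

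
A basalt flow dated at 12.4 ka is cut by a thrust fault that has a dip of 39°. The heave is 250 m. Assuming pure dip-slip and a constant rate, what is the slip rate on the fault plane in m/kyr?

25.9 m/kyr

dip-slip = heave / cos(dip) = 250 m / cos(39°) = 321.7 m
rate = 321.7 m / 12.4 ka = 0.0259 m/yr = 25.9 m/kyr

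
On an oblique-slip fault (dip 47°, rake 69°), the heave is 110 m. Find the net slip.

173 m

dip-slip = heave / cos(dip) = 110 / cos(47°) = 161.3 m
net slip = dip-slip / sin(rake) = 161.3 / sin(69°) = 173 m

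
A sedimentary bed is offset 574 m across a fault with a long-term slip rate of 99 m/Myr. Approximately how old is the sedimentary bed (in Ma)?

age = offset / rate = 574 m / (99 m/Myr) = 5.8e+06 yr = 5.80 Ma

5.80 Ma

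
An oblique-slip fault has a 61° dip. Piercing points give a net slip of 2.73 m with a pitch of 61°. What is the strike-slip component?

strike-slip = net slip × cos(rake) = 2.73 m × cos(61°) = 1.32 m

1.32 m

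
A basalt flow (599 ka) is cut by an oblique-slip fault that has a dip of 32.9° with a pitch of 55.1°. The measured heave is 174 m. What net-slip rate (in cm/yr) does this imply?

dip-slip = heave / cos(dip) = 174 / cos(32.9°) = 207.2 m
net slip = dip-slip / sin(rake) = 207.2 / sin(55.1°) = 252.7 m
rate = 252.7 m / 599 ka = 0.000422 m/yr = 0.0422 cm/yr

0.0422 cm/yr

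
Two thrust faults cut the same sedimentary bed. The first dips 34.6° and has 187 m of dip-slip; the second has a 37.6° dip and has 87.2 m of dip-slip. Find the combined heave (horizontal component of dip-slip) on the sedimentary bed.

heave_A = 187 × cos(34.6°) = 153.9 m
heave_B = 87.2 × cos(37.6°) = 69.09 m
total = 153.9 + 69.09 = 223 m

223 m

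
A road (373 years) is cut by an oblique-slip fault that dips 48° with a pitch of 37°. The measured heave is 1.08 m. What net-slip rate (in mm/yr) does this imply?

dip-slip = heave / cos(dip) = 1.08 / cos(48°) = 1.614 m
net slip = dip-slip / sin(rake) = 1.614 / sin(37°) = 2.682 m
rate = 2.682 m / 373 years = 0.00719 m/yr = 7.19 mm/yr

7.19 mm/yr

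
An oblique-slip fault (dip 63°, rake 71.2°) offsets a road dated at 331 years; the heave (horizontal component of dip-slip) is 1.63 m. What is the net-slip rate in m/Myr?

dip-slip = heave / cos(dip) = 1.63 / cos(63°) = 3.590 m
net slip = dip-slip / sin(rake) = 3.590 / sin(71.2°) = 3.793 m
rate = 3.793 m / 331 years = 0.0115 m/yr = 11500 m/Myr

11500 m/Myr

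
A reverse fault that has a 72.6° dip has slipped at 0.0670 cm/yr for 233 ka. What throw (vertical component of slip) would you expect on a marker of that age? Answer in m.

dip-slip = rate × time = 0.0670 cm/yr × 233 ka = 156.1 m
throw = dip-slip × sin(dip) = 156.1 × sin(72.6°) = 149 m

149 m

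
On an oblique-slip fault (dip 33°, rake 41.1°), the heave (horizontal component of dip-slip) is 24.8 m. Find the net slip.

dip-slip = heave / cos(dip) = 24.8 / cos(33°) = 29.57 m
net slip = dip-slip / sin(rake) = 29.57 / sin(41.1°) = 45 m

45 m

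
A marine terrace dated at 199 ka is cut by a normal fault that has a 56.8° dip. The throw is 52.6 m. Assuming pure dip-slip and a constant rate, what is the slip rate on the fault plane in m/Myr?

316 m/Myr

dip-slip = throw / sin(dip) = 52.6 m / sin(56.8°) = 62.86 m
rate = 62.86 m / 199 ka = 0.000316 m/yr = 316 m/Myr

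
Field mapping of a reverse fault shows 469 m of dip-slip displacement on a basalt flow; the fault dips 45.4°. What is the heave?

heave = dip-slip × cos(dip) = 469 m × cos(45.4°) = 329 m

329 m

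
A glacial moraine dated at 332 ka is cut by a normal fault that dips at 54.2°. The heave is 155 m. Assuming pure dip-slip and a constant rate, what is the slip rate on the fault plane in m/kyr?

dip-slip = heave / cos(dip) = 155 m / cos(54.2°) = 265 m
rate = 265 m / 332 ka = 0.000798 m/yr = 0.798 m/kyr

0.798 m/kyr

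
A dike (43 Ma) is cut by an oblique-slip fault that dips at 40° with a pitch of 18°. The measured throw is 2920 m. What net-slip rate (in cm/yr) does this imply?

dip-slip = throw / sin(dip) = 2920 / sin(40°) = 4543 m
net slip = dip-slip / sin(rake) = 4543 / sin(18°) = 14700 m
rate = 14700 m / 43 Ma = 0.000342 m/yr = 0.0342 cm/yr

0.0342 cm/yr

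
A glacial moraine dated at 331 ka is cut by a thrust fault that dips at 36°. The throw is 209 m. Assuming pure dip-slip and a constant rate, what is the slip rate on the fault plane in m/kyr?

1.07 m/kyr

dip-slip = throw / sin(dip) = 209 m / sin(36°) = 355.6 m
rate = 355.6 m / 331 ka = 0.00107 m/yr = 1.07 m/kyr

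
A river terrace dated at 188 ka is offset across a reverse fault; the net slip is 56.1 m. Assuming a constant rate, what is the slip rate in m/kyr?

0.298 m/kyr

rate = 56.1 m / 188 ka = 0.000298 m/yr = 0.298 m/kyr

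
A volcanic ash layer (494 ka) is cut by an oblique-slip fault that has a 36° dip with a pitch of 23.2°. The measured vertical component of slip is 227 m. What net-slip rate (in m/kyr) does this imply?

1.98 m/kyr

dip-slip = throw / sin(dip) = 227 / sin(36°) = 386.2 m
net slip = dip-slip / sin(rake) = 386.2 / sin(23.2°) = 980.3 m
rate = 980.3 m / 494 ka = 0.00198 m/yr = 1.98 m/kyr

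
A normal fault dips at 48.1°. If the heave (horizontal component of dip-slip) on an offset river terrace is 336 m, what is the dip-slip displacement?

dip-slip = heave / cos(dip) = 336 / cos(48.1°) = 503 m

503 m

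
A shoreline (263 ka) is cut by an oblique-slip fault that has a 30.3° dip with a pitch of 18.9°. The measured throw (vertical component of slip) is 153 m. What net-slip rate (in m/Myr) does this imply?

3560 m/Myr

dip-slip = throw / sin(dip) = 153 / sin(30.3°) = 303.3 m
net slip = dip-slip / sin(rake) = 303.3 / sin(18.9°) = 936.2 m
rate = 936.2 m / 263 ka = 0.00356 m/yr = 3560 m/Myr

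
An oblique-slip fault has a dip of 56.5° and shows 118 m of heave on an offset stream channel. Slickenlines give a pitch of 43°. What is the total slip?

313 m

dip-slip = heave / cos(dip) = 118 / cos(56.5°) = 213.8 m
net slip = dip-slip / sin(rake) = 213.8 / sin(43°) = 313 m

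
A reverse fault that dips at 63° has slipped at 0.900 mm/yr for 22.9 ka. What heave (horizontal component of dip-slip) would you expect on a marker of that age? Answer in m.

9.36 m

dip-slip = rate × time = 0.900 mm/yr × 22.9 ka = 20.61 m
heave = dip-slip × cos(dip) = 20.61 × cos(63°) = 9.36 m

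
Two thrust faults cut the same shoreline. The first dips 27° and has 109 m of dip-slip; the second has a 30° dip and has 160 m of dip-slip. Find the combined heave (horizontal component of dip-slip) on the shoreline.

heave_A = 109 × cos(27°) = 97.12 m
heave_B = 160 × cos(30°) = 138.6 m
total = 97.12 + 138.6 = 236 m

236 m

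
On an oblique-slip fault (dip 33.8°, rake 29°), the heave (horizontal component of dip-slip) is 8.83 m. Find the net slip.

dip-slip = heave / cos(dip) = 8.83 / cos(33.8°) = 10.63 m
net slip = dip-slip / sin(rake) = 10.63 / sin(29°) = 21.9 m

21.9 m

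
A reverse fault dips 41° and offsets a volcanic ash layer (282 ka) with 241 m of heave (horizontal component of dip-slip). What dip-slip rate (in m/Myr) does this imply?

1130 m/Myr

dip-slip = heave / cos(dip) = 241 m / cos(41°) = 319.3 m
rate = 319.3 m / 282 ka = 0.00113 m/yr = 1130 m/Myr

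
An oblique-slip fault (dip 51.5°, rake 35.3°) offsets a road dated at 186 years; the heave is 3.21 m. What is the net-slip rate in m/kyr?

48 m/kyr

dip-slip = heave / cos(dip) = 3.21 / cos(51.5°) = 5.157 m
net slip = dip-slip / sin(rake) = 5.157 / sin(35.3°) = 8.923 m
rate = 8.923 m / 186 years = 0.0480 m/yr = 48 m/kyr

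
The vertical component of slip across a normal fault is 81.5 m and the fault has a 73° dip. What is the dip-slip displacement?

dip-slip = throw / sin(dip) = 81.5 / sin(73°) = 85.2 m

85.2 m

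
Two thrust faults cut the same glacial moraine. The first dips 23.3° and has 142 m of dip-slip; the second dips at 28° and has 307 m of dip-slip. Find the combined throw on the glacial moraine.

200 m

throw_A = 142 × sin(23.3°) = 56.17 m
throw_B = 307 × sin(28°) = 144.1 m
total = 56.17 + 144.1 = 200 m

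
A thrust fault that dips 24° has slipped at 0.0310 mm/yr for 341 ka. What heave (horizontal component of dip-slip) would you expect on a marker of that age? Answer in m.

9.66 m

dip-slip = rate × time = 0.0310 mm/yr × 341 ka = 10.57 m
heave = dip-slip × cos(dip) = 10.57 × cos(24°) = 9.66 m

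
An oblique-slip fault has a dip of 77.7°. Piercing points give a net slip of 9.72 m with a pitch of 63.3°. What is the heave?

1.85 m

dip-slip = net slip × sin(rake) = 9.72 m × sin(63.3°) = 8.684 m
heave = dip-slip × cos(dip) = 8.684 × cos(77.7°) = 1.85 m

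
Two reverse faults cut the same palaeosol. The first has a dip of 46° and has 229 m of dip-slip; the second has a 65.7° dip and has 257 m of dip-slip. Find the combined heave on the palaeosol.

265 m

heave_A = 229 × cos(46°) = 159.1 m
heave_B = 257 × cos(65.7°) = 105.8 m
total = 159.1 + 105.8 = 265 m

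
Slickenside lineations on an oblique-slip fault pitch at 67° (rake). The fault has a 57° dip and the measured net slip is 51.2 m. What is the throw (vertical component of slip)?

39.5 m

dip-slip = net slip × sin(rake) = 51.2 m × sin(67°) = 47.13 m
throw = dip-slip × sin(dip) = 47.13 × sin(57°) = 39.5 m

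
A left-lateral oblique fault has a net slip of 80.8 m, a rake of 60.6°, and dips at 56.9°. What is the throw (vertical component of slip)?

59 m

dip-slip = net slip × sin(rake) = 80.8 m × sin(60.6°) = 70.39 m
throw = dip-slip × sin(dip) = 70.39 × sin(56.9°) = 59 m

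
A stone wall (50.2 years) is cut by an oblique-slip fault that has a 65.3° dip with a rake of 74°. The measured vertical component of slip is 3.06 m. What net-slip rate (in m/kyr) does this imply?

dip-slip = throw / sin(dip) = 3.06 / sin(65.3°) = 3.368 m
net slip = dip-slip / sin(rake) = 3.368 / sin(74°) = 3.504 m
rate = 3.504 m / 50.2 years = 0.0698 m/yr = 69.8 m/kyr

69.8 m/kyr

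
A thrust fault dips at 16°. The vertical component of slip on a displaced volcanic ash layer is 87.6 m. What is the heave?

305 m

heave = throw / tan(dip) = 87.6 / tan(16°) = 305 m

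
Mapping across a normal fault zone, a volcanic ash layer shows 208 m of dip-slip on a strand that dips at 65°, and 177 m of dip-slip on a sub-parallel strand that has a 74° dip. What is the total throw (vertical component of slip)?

359 m

throw_A = 208 × sin(65°) = 188.5 m
throw_B = 177 × sin(74°) = 170.1 m
total = 188.5 + 170.1 = 359 m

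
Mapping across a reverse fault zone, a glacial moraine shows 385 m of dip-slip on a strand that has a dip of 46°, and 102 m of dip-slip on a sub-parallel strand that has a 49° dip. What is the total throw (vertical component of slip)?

354 m

throw_A = 385 × sin(46°) = 276.9 m
throw_B = 102 × sin(49°) = 76.98 m
total = 276.9 + 76.98 = 354 m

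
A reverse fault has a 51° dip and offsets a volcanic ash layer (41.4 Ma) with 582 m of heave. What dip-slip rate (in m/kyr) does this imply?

dip-slip = heave / cos(dip) = 582 m / cos(51°) = 924.8 m
rate = 924.8 m / 41.4 Ma = 0.0000223 m/yr = 0.0223 m/kyr

0.0223 m/kyr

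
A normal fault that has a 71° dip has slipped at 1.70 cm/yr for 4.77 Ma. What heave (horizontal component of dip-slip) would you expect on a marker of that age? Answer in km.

dip-slip = rate × time = 1.70 cm/yr × 4.77 Ma = 81090 m
heave = dip-slip × cos(dip) = 81090 × cos(71°) = 26400 m = 26.4 km

26.4 km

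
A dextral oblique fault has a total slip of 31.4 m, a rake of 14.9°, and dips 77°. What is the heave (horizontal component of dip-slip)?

dip-slip = net slip × sin(rake) = 31.4 m × sin(14.9°) = 8.074 m
heave = dip-slip × cos(dip) = 8.074 × cos(77°) = 1.82 m

1.82 m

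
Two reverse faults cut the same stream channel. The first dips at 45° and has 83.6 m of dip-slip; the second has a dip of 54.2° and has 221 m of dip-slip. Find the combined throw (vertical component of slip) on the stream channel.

throw_A = 83.6 × sin(45°) = 59.11 m
throw_B = 221 × sin(54.2°) = 179.2 m
total = 59.11 + 179.2 = 238 m

238 m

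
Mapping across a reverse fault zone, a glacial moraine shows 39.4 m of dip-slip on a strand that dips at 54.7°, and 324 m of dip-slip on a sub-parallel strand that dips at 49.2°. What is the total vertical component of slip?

throw_A = 39.4 × sin(54.7°) = 32.16 m
throw_B = 324 × sin(49.2°) = 245.3 m
total = 32.16 + 245.3 = 277 m

277 m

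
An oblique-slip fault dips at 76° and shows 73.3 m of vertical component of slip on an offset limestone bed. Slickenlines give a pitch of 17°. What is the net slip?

dip-slip = throw / sin(dip) = 73.3 / sin(76°) = 75.54 m
net slip = dip-slip / sin(rake) = 75.54 / sin(17°) = 258 m

258 m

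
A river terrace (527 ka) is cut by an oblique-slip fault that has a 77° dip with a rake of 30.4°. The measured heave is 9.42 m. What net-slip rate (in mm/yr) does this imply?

0.157 mm/yr

dip-slip = heave / cos(dip) = 9.42 / cos(77°) = 41.88 m
net slip = dip-slip / sin(rake) = 41.88 / sin(30.4°) = 82.75 m
rate = 82.75 m / 527 ka = 0.000157 m/yr = 0.157 mm/yr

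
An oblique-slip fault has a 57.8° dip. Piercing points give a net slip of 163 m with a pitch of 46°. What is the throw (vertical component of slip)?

99.2 m

dip-slip = net slip × sin(rake) = 163 m × sin(46°) = 117.3 m
throw = dip-slip × sin(dip) = 117.3 × sin(57.8°) = 99.2 m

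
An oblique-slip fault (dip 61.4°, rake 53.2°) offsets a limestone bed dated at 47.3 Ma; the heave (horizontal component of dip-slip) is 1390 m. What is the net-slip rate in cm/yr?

dip-slip = heave / cos(dip) = 1390 / cos(61.4°) = 2904 m
net slip = dip-slip / sin(rake) = 2904 / sin(53.2°) = 3626 m
rate = 3626 m / 47.3 Ma = 0.0000767 m/yr = 0.00767 cm/yr

0.00767 cm/yr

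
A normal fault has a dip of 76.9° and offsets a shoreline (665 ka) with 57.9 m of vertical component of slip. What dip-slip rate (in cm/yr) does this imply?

0.00894 cm/yr

dip-slip = throw / sin(dip) = 57.9 m / sin(76.9°) = 59.45 m
rate = 59.45 m / 665 ka = 0.0000894 m/yr = 0.00894 cm/yr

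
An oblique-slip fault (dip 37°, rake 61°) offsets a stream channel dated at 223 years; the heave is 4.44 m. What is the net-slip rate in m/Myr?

dip-slip = heave / cos(dip) = 4.44 / cos(37°) = 5.559 m
net slip = dip-slip / sin(rake) = 5.559 / sin(61°) = 6.356 m
rate = 6.356 m / 223 years = 0.0285 m/yr = 28500 m/Myr

28500 m/Myr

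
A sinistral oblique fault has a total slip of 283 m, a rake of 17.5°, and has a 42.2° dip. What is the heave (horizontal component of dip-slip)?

dip-slip = net slip × sin(rake) = 283 m × sin(17.5°) = 85.10 m
heave = dip-slip × cos(dip) = 85.10 × cos(42.2°) = 63 m

63 m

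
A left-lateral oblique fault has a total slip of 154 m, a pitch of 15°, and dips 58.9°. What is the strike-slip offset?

149 m

strike-slip = net slip × cos(rake) = 154 m × cos(15°) = 149 m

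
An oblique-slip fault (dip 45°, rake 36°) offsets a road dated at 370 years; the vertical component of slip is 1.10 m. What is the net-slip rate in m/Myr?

dip-slip = throw / sin(dip) = 1.10 / sin(45°) = 1.556 m
net slip = dip-slip / sin(rake) = 1.556 / sin(36°) = 2.647 m
rate = 2.647 m / 370 years = 0.00715 m/yr = 7150 m/Myr

7150 m/Myr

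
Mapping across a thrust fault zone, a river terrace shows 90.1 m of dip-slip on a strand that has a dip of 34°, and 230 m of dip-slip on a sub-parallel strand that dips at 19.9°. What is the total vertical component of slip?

throw_A = 90.1 × sin(34°) = 50.38 m
throw_B = 230 × sin(19.9°) = 78.29 m
total = 50.38 + 78.29 = 129 m

129 m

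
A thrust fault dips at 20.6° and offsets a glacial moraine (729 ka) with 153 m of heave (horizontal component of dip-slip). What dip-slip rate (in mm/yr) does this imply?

dip-slip = heave / cos(dip) = 153 m / cos(20.6°) = 163.5 m
rate = 163.5 m / 729 ka = 0.000224 m/yr = 0.224 mm/yr

0.224 mm/yr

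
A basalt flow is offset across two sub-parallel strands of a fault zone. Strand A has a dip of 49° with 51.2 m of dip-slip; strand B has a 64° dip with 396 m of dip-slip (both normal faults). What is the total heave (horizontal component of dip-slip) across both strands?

207 m

heave_A = 51.2 × cos(49°) = 33.59 m
heave_B = 396 × cos(64°) = 173.6 m
total = 33.59 + 173.6 = 207 m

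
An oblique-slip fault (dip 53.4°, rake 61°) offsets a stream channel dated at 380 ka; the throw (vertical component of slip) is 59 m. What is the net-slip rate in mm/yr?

dip-slip = throw / sin(dip) = 59 / sin(53.4°) = 73.49 m
net slip = dip-slip / sin(rake) = 73.49 / sin(61°) = 84.03 m
rate = 84.03 m / 380 ka = 0.000221 m/yr = 0.221 mm/yr

0.221 mm/yr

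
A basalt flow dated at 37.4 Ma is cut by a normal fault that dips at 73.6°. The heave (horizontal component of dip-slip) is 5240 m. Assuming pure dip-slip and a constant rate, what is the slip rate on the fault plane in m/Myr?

496 m/Myr

dip-slip = heave / cos(dip) = 5240 m / cos(73.6°) = 18560 m
rate = 18560 m / 37.4 Ma = 0.000496 m/yr = 496 m/Myr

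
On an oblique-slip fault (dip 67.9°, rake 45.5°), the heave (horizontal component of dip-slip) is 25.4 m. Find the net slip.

94.7 m

dip-slip = heave / cos(dip) = 25.4 / cos(67.9°) = 67.51 m
net slip = dip-slip / sin(rake) = 67.51 / sin(45.5°) = 94.7 m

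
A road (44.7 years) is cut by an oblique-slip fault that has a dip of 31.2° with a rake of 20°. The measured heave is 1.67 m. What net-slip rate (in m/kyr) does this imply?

dip-slip = heave / cos(dip) = 1.67 / cos(31.2°) = 1.952 m
net slip = dip-slip / sin(rake) = 1.952 / sin(20°) = 5.708 m
rate = 5.708 m / 44.7 years = 0.128 m/yr = 128 m/kyr

128 m/kyr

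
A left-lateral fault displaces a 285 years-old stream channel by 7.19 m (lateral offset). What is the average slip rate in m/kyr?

rate = 7.19 m / 285 years = 0.0252 m/yr = 25.2 m/kyr

25.2 m/kyr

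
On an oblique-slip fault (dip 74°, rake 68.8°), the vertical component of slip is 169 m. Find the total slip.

189 m

dip-slip = throw / sin(dip) = 169 / sin(74°) = 175.8 m
net slip = dip-slip / sin(rake) = 175.8 / sin(68.8°) = 189 m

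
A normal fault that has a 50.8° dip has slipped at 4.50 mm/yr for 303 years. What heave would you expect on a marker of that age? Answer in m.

0.862 m

dip-slip = rate × time = 4.50 mm/yr × 303 years = 1.363 m
heave = dip-slip × cos(dip) = 1.363 × cos(50.8°) = 0.862 m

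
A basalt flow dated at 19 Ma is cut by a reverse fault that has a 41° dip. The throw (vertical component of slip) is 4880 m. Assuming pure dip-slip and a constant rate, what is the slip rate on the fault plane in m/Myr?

391 m/Myr

dip-slip = throw / sin(dip) = 4880 m / sin(41°) = 7438 m
rate = 7438 m / 19 Ma = 0.000391 m/yr = 391 m/Myr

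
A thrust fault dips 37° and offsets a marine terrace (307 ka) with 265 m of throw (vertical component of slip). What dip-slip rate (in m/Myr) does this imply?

1430 m/Myr

dip-slip = throw / sin(dip) = 265 m / sin(37°) = 440.3 m
rate = 440.3 m / 307 ka = 0.00143 m/yr = 1430 m/Myr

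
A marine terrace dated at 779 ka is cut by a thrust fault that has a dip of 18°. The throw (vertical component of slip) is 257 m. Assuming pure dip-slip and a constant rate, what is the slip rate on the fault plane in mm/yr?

1.07 mm/yr

dip-slip = throw / sin(dip) = 257 m / sin(18°) = 831.7 m
rate = 831.7 m / 779 ka = 0.00107 m/yr = 1.07 mm/yr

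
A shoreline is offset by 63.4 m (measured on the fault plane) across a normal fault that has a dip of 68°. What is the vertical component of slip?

throw = dip-slip × sin(dip) = 63.4 m × sin(68°) = 58.8 m

58.8 m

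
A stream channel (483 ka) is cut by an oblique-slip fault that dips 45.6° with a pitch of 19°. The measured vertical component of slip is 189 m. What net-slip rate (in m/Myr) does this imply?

1680 m/Myr

dip-slip = throw / sin(dip) = 189 / sin(45.6°) = 264.5 m
net slip = dip-slip / sin(rake) = 264.5 / sin(19°) = 812.5 m
rate = 812.5 m / 483 ka = 0.00168 m/yr = 1680 m/Myr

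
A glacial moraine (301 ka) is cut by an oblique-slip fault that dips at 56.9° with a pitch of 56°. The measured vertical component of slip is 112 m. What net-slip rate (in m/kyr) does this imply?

0.536 m/kyr

dip-slip = throw / sin(dip) = 112 / sin(56.9°) = 133.7 m
net slip = dip-slip / sin(rake) = 133.7 / sin(56°) = 161.3 m
rate = 161.3 m / 301 ka = 0.000536 m/yr = 0.536 m/kyr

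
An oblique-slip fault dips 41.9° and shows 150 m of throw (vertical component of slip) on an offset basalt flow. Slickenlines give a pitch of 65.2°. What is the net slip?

247 m

dip-slip = throw / sin(dip) = 150 / sin(41.9°) = 224.6 m
net slip = dip-slip / sin(rake) = 224.6 / sin(65.2°) = 247 m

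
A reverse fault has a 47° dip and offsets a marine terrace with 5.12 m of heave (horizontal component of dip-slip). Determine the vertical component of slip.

5.49 m

throw = heave × tan(dip) = 5.12 × tan(47°) = 5.49 m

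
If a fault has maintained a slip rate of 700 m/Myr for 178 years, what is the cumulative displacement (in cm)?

12.5 cm

slip = rate × time = 700 m/Myr × 178 years = 0.125 m = 12.5 cm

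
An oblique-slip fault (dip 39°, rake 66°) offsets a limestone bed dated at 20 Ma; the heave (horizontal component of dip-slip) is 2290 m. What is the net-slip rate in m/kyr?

dip-slip = heave / cos(dip) = 2290 / cos(39°) = 2947 m
net slip = dip-slip / sin(rake) = 2947 / sin(66°) = 3226 m
rate = 3226 m / 20 Ma = 0.000161 m/yr = 0.161 m/kyr

0.161 m/kyr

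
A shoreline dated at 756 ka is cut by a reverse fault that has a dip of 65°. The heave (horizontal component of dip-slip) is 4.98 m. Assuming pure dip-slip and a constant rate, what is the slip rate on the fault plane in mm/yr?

dip-slip = heave / cos(dip) = 4.98 m / cos(65°) = 11.78 m
rate = 11.78 m / 756 ka = 0.0000156 m/yr = 0.0156 mm/yr

0.0156 mm/yr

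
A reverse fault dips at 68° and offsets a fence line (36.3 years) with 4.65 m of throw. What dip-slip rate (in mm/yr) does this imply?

dip-slip = throw / sin(dip) = 4.65 m / sin(68°) = 5.015 m
rate = 5.015 m / 36.3 years = 0.138 m/yr = 138 mm/yr

138 mm/yr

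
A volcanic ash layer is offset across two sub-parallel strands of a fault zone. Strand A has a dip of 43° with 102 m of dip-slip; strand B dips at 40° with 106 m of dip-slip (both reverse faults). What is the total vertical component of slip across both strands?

138 m

throw_A = 102 × sin(43°) = 69.56 m
throw_B = 106 × sin(40°) = 68.14 m
total = 69.56 + 68.14 = 138 m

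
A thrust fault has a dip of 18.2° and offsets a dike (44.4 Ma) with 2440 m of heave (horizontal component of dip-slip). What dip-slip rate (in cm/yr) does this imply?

dip-slip = heave / cos(dip) = 2440 m / cos(18.2°) = 2568 m
rate = 2568 m / 44.4 Ma = 0.0000578 m/yr = 0.00578 cm/yr

0.00578 cm/yr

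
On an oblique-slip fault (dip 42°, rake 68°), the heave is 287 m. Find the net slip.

417 m

dip-slip = heave / cos(dip) = 287 / cos(42°) = 386.2 m
net slip = dip-slip / sin(rake) = 386.2 / sin(68°) = 417 m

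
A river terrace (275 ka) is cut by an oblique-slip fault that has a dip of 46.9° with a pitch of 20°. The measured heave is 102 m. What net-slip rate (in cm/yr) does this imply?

0.159 cm/yr

dip-slip = heave / cos(dip) = 102 / cos(46.9°) = 149.3 m
net slip = dip-slip / sin(rake) = 149.3 / sin(20°) = 436.5 m
rate = 436.5 m / 275 ka = 0.00159 m/yr = 0.159 cm/yr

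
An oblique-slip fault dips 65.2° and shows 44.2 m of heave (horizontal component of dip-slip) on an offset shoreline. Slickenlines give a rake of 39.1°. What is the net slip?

167 m

dip-slip = heave / cos(dip) = 44.2 / cos(65.2°) = 105.4 m
net slip = dip-slip / sin(rake) = 105.4 / sin(39.1°) = 167 m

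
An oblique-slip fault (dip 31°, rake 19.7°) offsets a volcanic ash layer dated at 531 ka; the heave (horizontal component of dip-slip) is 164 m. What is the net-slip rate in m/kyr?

1.07 m/kyr

dip-slip = heave / cos(dip) = 164 / cos(31°) = 191.3 m
net slip = dip-slip / sin(rake) = 191.3 / sin(19.7°) = 567.6 m
rate = 567.6 m / 531 ka = 0.00107 m/yr = 1.07 m/kyr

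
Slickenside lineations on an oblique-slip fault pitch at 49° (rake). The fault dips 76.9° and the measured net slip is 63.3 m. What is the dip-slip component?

47.8 m

dip-slip = net slip × sin(rake) = 63.3 m × sin(49°) = 47.8 m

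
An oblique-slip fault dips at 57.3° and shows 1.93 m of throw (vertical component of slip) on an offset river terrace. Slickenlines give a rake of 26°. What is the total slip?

5.23 m

dip-slip = throw / sin(dip) = 1.93 / sin(57.3°) = 2.293 m
net slip = dip-slip / sin(rake) = 2.293 / sin(26°) = 5.23 m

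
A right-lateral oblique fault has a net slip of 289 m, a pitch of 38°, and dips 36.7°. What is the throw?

106 m

dip-slip = net slip × sin(rake) = 289 m × sin(38°) = 177.9 m
throw = dip-slip × sin(dip) = 177.9 × sin(36.7°) = 106 m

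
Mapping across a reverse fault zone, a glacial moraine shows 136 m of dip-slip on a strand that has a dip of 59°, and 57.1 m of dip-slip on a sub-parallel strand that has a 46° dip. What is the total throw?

throw_A = 136 × sin(59°) = 116.6 m
throw_B = 57.1 × sin(46°) = 41.07 m
total = 116.6 + 41.07 = 158 m

158 m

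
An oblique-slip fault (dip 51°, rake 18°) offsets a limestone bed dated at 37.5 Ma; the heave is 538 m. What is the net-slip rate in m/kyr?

dip-slip = heave / cos(dip) = 538 / cos(51°) = 854.9 m
net slip = dip-slip / sin(rake) = 854.9 / sin(18°) = 2766 m
rate = 2766 m / 37.5 Ma = 0.0000738 m/yr = 0.0738 m/kyr

0.0738 m/kyr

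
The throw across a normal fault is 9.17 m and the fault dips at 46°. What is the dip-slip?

12.7 m

dip-slip = throw / sin(dip) = 9.17 / sin(46°) = 12.7 m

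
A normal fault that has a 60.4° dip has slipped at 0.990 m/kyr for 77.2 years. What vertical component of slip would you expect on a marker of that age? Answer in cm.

dip-slip = rate × time = 0.990 m/kyr × 77.2 years = 0.07643 m
throw = dip-slip × sin(dip) = 0.07643 × sin(60.4°) = 0.0665 m = 6.65 cm

6.65 cm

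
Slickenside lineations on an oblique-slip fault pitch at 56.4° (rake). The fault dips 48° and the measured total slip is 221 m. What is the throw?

dip-slip = net slip × sin(rake) = 221 m × sin(56.4°) = 184.1 m
throw = dip-slip × sin(dip) = 184.1 × sin(48°) = 137 m

137 m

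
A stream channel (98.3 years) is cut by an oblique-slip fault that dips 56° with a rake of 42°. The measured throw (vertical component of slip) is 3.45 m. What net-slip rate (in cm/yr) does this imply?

6.33 cm/yr

dip-slip = throw / sin(dip) = 3.45 / sin(56°) = 4.161 m
net slip = dip-slip / sin(rake) = 4.161 / sin(42°) = 6.219 m
rate = 6.219 m / 98.3 years = 0.0633 m/yr = 6.33 cm/yr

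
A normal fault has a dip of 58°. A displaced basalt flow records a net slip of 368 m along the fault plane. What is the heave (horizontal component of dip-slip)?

195 m

heave = dip-slip × cos(dip) = 368 m × cos(58°) = 195 m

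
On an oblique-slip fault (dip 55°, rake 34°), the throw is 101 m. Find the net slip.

dip-slip = throw / sin(dip) = 101 / sin(55°) = 123.3 m
net slip = dip-slip / sin(rake) = 123.3 / sin(34°) = 220 m

220 m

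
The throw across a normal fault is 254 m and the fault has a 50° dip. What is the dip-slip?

332 m

dip-slip = throw / sin(dip) = 254 / sin(50°) = 332 m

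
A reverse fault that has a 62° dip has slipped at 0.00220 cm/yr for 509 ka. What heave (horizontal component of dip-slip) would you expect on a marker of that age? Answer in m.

dip-slip = rate × time = 0.00220 cm/yr × 509 ka = 11.20 m
heave = dip-slip × cos(dip) = 11.20 × cos(62°) = 5.26 m

5.26 m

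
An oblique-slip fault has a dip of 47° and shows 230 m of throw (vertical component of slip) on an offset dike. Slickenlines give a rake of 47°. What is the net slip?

dip-slip = throw / sin(dip) = 230 / sin(47°) = 314.5 m
net slip = dip-slip / sin(rake) = 314.5 / sin(47°) = 430 m

430 m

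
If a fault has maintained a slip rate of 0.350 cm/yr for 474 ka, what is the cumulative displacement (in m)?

1660 m

slip = rate × time = 0.350 cm/yr × 474 ka = 1660 m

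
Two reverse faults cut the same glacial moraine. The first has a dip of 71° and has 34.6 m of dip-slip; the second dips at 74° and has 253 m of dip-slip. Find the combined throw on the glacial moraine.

276 m

throw_A = 34.6 × sin(71°) = 32.71 m
throw_B = 253 × sin(74°) = 243.2 m
total = 32.71 + 243.2 = 276 m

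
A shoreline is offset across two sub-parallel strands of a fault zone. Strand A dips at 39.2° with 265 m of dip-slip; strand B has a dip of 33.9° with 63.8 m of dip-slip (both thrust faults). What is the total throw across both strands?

throw_A = 265 × sin(39.2°) = 167.5 m
throw_B = 63.8 × sin(33.9°) = 35.58 m
total = 167.5 + 35.58 = 203 m

203 m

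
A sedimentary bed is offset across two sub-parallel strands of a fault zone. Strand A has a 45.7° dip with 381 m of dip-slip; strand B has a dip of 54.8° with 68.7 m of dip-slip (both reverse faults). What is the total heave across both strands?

heave_A = 381 × cos(45.7°) = 266.1 m
heave_B = 68.7 × cos(54.8°) = 39.60 m
total = 266.1 + 39.60 = 306 m

306 m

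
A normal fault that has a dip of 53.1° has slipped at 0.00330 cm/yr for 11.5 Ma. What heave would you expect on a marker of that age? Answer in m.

228 m

dip-slip = rate × time = 0.00330 cm/yr × 11.5 Ma = 379.5 m
heave = dip-slip × cos(dip) = 379.5 × cos(53.1°) = 228 m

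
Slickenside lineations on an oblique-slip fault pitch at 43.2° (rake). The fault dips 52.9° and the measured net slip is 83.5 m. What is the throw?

45.6 m

dip-slip = net slip × sin(rake) = 83.5 m × sin(43.2°) = 57.16 m
throw = dip-slip × sin(dip) = 57.16 × sin(52.9°) = 45.6 m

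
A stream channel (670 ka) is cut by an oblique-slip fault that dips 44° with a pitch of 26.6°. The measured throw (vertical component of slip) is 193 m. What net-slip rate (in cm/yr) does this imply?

dip-slip = throw / sin(dip) = 193 / sin(44°) = 277.8 m
net slip = dip-slip / sin(rake) = 277.8 / sin(26.6°) = 620.5 m
rate = 620.5 m / 670 ka = 0.000926 m/yr = 0.0926 cm/yr

0.0926 cm/yr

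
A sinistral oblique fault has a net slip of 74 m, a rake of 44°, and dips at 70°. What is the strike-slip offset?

strike-slip = net slip × cos(rake) = 74 m × cos(44°) = 53.2 m

53.2 m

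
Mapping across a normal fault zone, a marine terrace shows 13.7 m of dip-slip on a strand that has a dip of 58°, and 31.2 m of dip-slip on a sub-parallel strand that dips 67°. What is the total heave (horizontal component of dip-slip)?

19.5 m

heave_A = 13.7 × cos(58°) = 7.260 m
heave_B = 31.2 × cos(67°) = 12.19 m
total = 7.260 + 12.19 = 19.5 m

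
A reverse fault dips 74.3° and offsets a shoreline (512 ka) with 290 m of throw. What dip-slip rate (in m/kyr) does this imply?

dip-slip = throw / sin(dip) = 290 m / sin(74.3°) = 301.2 m
rate = 301.2 m / 512 ka = 0.000588 m/yr = 0.588 m/kyr

0.588 m/kyr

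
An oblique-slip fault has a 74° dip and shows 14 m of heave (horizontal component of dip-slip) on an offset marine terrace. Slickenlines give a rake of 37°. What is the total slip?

84.4 m

dip-slip = heave / cos(dip) = 14 / cos(74°) = 50.79 m
net slip = dip-slip / sin(rake) = 50.79 / sin(37°) = 84.4 m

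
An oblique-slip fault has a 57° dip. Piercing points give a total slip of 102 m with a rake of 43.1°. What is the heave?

38 m

dip-slip = net slip × sin(rake) = 102 m × sin(43.1°) = 69.69 m
heave = dip-slip × cos(dip) = 69.69 × cos(57°) = 38 m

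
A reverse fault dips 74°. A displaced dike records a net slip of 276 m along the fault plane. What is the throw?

throw = dip-slip × sin(dip) = 276 m × sin(74°) = 265 m

265 m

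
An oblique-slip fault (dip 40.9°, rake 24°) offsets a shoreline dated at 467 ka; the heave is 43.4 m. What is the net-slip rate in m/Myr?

302 m/Myr

dip-slip = heave / cos(dip) = 43.4 / cos(40.9°) = 57.42 m
net slip = dip-slip / sin(rake) = 57.42 / sin(24°) = 141.2 m
rate = 141.2 m / 467 ka = 0.000302 m/yr = 302 m/Myr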